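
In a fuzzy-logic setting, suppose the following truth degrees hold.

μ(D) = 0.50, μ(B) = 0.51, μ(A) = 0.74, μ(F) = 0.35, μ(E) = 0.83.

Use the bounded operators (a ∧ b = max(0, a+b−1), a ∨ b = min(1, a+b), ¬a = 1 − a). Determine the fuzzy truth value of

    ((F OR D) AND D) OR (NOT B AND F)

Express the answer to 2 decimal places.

F OR D = min(1, a+b) on (0.35, 0.50) = 0.85
(F OR D) AND D = max(0, a+b−1) on (0.85, 0.50) = 0.35
NOT B = 1 − 0.51 = 0.49
NOT B AND F = max(0, a+b−1) on (0.49, 0.35) = 0.00
((F OR D) AND D) OR (NOT B AND F) = min(1, a+b) on (0.35, 0.00) = 0.35

0.35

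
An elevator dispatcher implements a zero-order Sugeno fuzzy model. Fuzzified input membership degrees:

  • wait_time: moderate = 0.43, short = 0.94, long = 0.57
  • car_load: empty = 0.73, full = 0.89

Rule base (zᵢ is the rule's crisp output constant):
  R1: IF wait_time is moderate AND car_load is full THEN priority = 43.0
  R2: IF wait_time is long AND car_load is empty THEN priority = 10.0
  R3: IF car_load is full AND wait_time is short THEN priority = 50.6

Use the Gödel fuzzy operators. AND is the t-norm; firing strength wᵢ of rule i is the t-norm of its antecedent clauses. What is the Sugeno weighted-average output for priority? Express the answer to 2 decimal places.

36.63

R1 (z=43.0): moderate=0.43, full=0.89; AND[min(a, b)] → w = 0.43
R2 (z=10.0): long=0.57, empty=0.73; AND[min(a, b)] → w = 0.57
R3 (z=50.6): full=0.89, short=0.94; AND[min(a, b)] → w = 0.89
Weighted average = (0.43·43.0 + 0.57·10.0 + 0.89·50.6) / (0.43 + 0.57 + 0.89)
  = 69.2240 / 1.8900 = 36.63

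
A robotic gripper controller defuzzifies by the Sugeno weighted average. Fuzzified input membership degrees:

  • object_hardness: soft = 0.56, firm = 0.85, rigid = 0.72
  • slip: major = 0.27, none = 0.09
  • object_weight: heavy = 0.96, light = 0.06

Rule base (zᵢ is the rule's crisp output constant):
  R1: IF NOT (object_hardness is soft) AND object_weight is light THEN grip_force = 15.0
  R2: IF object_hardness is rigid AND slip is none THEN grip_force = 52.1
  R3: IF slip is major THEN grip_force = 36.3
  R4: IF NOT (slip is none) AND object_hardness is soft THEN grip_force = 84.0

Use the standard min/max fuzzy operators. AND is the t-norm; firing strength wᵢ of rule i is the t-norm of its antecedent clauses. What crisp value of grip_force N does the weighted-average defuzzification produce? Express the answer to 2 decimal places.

63.70

R1 (z=15.0): ¬soft=1−0.56=0.44, light=0.06; AND[min(a, b)] → w = 0.06
R2 (z=52.1): rigid=0.72, none=0.09; AND[min(a, b)] → w = 0.09
R3 (z=36.3): major=0.27 → w = 0.27
R4 (z=84.0): ¬none=1−0.09=0.91, soft=0.56; AND[min(a, b)] → w = 0.56
Weighted average = (0.06·15.0 + 0.09·52.1 + 0.27·36.3 + 0.56·84.0) / (0.06 + 0.09 + 0.27 + 0.56)
  = 62.4300 / 0.9800 = 63.70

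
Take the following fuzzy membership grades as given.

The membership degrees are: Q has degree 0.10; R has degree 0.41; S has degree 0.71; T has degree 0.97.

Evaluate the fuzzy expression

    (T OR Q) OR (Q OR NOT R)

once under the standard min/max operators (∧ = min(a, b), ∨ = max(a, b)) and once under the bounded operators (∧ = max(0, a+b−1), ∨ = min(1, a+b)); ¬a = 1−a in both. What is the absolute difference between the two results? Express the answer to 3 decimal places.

Under standard min/max:
  T OR Q = max(a, b) on (0.97, 0.10) = 0.97
  NOT R = 1 − 0.41 = 0.59
  Q OR NOT R = max(a, b) on (0.10, 0.59) = 0.59
  (T OR Q) OR (Q OR NOT R) = max(a, b) on (0.97, 0.59) = 0.97
  → value = 0.9700
Under bounded:
  T OR Q = min(1, a+b) on (0.97, 0.10) = 1.00
  NOT R = 1 − 0.41 = 0.59
  Q OR NOT R = min(1, a+b) on (0.10, 0.59) = 0.69
  (T OR Q) OR (Q OR NOT R) = min(1, a+b) on (1.00, 0.69) = 1.00
  → value = 1.0000
|0.9700 − 1.0000| = 0.030

0.030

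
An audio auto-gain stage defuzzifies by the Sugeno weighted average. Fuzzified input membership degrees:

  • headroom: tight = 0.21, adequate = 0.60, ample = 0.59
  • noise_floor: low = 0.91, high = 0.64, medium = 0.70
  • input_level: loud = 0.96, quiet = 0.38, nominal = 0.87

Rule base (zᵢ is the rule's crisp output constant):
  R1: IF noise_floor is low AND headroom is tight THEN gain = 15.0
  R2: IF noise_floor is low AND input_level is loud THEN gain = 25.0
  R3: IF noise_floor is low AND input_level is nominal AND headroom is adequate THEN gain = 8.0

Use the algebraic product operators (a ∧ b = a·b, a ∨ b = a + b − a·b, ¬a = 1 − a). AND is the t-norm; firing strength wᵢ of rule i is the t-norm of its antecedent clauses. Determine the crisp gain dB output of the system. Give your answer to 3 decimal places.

18.514

R1 (z=15.0): low=0.91, tight=0.21; AND[a·b] → w = 0.1911
R2 (z=25.0): low=0.91, loud=0.96; AND[a·b] → w = 0.8736
R3 (z=8.0): low=0.91, nominal=0.87, adequate=0.60; AND[a·b] → w = 0.4750
Weighted average = (0.1911·15.0 + 0.8736·25.0 + 0.4750·8.0) / (0.1911 + 0.8736 + 0.4750)
  = 28.5067 / 1.5397 = 18.514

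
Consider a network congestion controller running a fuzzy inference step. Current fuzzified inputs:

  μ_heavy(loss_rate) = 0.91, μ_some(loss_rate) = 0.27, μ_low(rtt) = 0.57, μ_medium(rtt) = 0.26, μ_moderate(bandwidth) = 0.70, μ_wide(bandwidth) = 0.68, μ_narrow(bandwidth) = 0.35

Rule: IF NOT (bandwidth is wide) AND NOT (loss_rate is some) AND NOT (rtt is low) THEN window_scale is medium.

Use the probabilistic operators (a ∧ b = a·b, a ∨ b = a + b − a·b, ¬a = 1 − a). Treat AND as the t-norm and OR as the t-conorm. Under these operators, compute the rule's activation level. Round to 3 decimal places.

firing strength: ¬wide=1−0.68=0.32, ¬some=1−0.27=0.73, ¬low=1−0.57=0.43; AND[a·b] → w = 0.1004

0.100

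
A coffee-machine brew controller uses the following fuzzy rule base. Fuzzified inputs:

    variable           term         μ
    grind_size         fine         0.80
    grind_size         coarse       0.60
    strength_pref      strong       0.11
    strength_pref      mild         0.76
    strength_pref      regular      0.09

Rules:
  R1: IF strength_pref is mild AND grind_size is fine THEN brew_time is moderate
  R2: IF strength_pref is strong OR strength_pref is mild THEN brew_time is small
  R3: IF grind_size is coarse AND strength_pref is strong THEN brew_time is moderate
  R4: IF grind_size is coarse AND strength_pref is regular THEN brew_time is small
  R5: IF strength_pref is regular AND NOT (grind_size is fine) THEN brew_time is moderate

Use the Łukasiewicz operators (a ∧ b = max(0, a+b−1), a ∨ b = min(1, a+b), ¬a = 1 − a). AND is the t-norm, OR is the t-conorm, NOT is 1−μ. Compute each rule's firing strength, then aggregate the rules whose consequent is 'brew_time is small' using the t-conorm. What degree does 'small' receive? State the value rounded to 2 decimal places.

0.87

R1: mild=0.76, fine=0.80; AND[max(0, a+b−1)] → w = 0.56
R2: strong=0.11, mild=0.76; OR[min(1, a+b)] → w = 0.87
R3: coarse=0.60, strong=0.11; AND[max(0, a+b−1)] → w = 0.00
R4: coarse=0.60, regular=0.09; AND[max(0, a+b−1)] → w = 0.00
R5: regular=0.09, ¬fine=1−0.80=0.20; AND[max(0, a+b−1)] → w = 0.00
Rules with consequent 'small': {R2, R4} → strengths 0.87, 0.00
Aggregate via t-conorm [min(1, a+b)]: 0.87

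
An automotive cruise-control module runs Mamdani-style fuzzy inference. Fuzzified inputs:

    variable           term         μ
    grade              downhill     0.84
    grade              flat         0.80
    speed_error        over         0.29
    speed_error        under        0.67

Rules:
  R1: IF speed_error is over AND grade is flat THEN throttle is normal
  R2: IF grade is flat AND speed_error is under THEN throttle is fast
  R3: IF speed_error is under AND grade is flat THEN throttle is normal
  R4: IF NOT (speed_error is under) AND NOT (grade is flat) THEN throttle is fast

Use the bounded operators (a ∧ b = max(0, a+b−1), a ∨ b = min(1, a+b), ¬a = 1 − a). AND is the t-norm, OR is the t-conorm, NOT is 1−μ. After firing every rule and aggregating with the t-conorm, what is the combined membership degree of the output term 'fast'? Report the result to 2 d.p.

0.47

R1: over=0.29, flat=0.80; AND[max(0, a+b−1)] → w = 0.09
R2: flat=0.80, under=0.67; AND[max(0, a+b−1)] → w = 0.47
R3: under=0.67, flat=0.80; AND[max(0, a+b−1)] → w = 0.47
R4: ¬under=1−0.67=0.33, ¬flat=1−0.80=0.20; AND[max(0, a+b−1)] → w = 0.00
Rules with consequent 'fast': {R2, R4} → strengths 0.47, 0.00
Aggregate via t-conorm [min(1, a+b)]: 0.47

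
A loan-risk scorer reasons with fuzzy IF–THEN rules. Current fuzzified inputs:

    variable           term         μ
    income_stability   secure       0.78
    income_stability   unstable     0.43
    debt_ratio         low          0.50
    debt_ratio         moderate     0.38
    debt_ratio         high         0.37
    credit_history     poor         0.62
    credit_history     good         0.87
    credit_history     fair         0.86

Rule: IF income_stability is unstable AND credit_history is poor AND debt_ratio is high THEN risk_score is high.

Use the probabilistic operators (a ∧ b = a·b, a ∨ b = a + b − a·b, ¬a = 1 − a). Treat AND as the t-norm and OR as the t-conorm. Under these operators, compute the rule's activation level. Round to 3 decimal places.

0.099

firing strength: unstable=0.43, poor=0.62, high=0.37; AND[a·b] → w = 0.0986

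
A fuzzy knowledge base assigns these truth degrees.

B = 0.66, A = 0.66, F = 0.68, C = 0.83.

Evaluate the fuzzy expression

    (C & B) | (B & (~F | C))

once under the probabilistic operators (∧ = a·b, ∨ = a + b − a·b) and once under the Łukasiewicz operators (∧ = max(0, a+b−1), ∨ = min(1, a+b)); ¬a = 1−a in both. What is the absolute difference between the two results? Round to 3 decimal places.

0.188

Under probabilistic:
  C & B = a·b on (0.8300, 0.6600) = 0.5478
  ~F = 1 − 0.6800 = 0.3200
  ~F | C = a + b − a·b on (0.3200, 0.8300) = 0.8844
  B & (~F | C) = a·b on (0.6600, 0.8844) = 0.5837
  (C & B) | (B & (~F | C)) = a + b − a·b on (0.5478, 0.5837) = 0.8118
  → value = 0.8118
Under Łukasiewicz:
  C & B = max(0, a+b−1) on (0.83, 0.66) = 0.49
  ~F = 1 − 0.68 = 0.32
  ~F | C = min(1, a+b) on (0.32, 0.83) = 1.00
  B & (~F | C) = max(0, a+b−1) on (0.66, 1.00) = 0.66
  (C & B) | (B & (~F | C)) = min(1, a+b) on (0.49, 0.66) = 1.00
  → value = 1.0000
|0.8118 − 1.0000| = 0.188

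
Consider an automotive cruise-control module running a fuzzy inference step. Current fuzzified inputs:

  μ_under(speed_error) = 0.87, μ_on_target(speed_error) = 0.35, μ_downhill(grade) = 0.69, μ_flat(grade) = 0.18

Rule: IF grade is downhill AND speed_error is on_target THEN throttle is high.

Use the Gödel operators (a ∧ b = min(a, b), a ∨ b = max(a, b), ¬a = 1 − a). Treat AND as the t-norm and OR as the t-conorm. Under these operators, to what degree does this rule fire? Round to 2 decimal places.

firing strength: downhill=0.69, on_target=0.35; AND[min(a, b)] → w = 0.35

0.35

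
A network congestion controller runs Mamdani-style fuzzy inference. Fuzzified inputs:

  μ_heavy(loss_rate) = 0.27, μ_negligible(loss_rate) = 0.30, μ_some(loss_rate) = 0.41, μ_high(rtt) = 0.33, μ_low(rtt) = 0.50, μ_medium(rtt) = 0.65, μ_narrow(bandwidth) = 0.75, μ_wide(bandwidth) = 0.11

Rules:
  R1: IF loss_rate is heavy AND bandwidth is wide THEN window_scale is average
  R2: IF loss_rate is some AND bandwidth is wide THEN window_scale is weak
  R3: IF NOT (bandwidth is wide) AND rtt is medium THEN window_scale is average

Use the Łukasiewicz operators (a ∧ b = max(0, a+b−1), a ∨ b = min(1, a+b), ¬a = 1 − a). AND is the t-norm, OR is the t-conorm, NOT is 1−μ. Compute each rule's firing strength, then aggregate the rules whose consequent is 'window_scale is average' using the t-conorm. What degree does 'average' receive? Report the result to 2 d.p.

R1: heavy=0.27, wide=0.11; AND[max(0, a+b−1)] → w = 0.00
R2: some=0.41, wide=0.11; AND[max(0, a+b−1)] → w = 0.00
R3: ¬wide=1−0.11=0.89, medium=0.65; AND[max(0, a+b−1)] → w = 0.54
Rules with consequent 'average': {R1, R3} → strengths 0.00, 0.54
Aggregate via t-conorm [min(1, a+b)]: 0.54

0.54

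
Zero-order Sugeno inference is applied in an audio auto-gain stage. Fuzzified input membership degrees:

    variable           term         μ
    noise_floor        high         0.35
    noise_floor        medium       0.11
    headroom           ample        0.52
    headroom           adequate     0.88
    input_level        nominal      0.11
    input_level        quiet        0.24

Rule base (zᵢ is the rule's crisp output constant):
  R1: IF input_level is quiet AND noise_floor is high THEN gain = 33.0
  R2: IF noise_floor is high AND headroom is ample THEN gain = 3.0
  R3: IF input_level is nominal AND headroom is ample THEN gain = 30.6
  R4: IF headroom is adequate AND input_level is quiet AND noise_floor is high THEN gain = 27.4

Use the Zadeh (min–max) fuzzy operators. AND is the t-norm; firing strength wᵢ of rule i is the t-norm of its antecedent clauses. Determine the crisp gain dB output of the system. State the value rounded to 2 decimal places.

20.12

R1 (z=33.0): quiet=0.24, high=0.35; AND[min(a, b)] → w = 0.24
R2 (z=3.0): high=0.35, ample=0.52; AND[min(a, b)] → w = 0.35
R3 (z=30.6): nominal=0.11, ample=0.52; AND[min(a, b)] → w = 0.11
R4 (z=27.4): adequate=0.88, quiet=0.24, high=0.35; AND[min(a, b)] → w = 0.24
Weighted average = (0.24·33.0 + 0.35·3.0 + 0.11·30.6 + 0.24·27.4) / (0.24 + 0.35 + 0.11 + 0.24)
  = 18.9120 / 0.9400 = 20.12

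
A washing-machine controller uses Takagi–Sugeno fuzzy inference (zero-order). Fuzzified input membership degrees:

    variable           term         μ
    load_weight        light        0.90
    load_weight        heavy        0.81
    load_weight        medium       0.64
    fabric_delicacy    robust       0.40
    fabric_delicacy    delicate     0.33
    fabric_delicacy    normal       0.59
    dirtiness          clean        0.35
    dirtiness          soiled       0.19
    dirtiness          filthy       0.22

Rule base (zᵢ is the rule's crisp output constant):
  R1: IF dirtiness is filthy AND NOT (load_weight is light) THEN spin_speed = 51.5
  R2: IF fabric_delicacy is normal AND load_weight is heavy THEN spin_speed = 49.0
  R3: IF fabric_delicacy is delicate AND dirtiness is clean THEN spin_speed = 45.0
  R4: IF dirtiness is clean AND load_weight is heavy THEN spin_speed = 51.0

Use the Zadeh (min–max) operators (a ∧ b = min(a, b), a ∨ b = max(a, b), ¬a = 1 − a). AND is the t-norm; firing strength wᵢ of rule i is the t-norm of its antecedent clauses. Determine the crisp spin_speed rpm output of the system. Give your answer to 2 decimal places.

R1 (z=51.5): filthy=0.22, ¬light=1−0.90=0.10; AND[min(a, b)] → w = 0.10
R2 (z=49.0): normal=0.59, heavy=0.81; AND[min(a, b)] → w = 0.59
R3 (z=45.0): delicate=0.33, clean=0.35; AND[min(a, b)] → w = 0.33
R4 (z=51.0): clean=0.35, heavy=0.81; AND[min(a, b)] → w = 0.35
Weighted average = (0.10·51.5 + 0.59·49.0 + 0.33·45.0 + 0.35·51.0) / (0.10 + 0.59 + 0.33 + 0.35)
  = 66.7600 / 1.3700 = 48.73

48.73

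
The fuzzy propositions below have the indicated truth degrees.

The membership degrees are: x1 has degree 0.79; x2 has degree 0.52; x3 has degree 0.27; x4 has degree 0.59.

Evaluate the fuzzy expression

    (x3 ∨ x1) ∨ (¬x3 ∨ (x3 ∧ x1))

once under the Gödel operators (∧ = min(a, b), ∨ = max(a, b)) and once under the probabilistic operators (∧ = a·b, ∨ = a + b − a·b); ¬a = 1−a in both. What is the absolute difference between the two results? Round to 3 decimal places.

0.177

Under Gödel:
  x3 ∨ x1 = max(a, b) on (0.27, 0.79) = 0.79
  ¬x3 = 1 − 0.27 = 0.73
  x3 ∧ x1 = min(a, b) on (0.27, 0.79) = 0.27
  ¬x3 ∨ (x3 ∧ x1) = max(a, b) on (0.73, 0.27) = 0.73
  (x3 ∨ x1) ∨ (¬x3 ∨ (x3 ∧ x1)) = max(a, b) on (0.79, 0.73) = 0.79
  → value = 0.7900
Under probabilistic:
  x3 ∨ x1 = a + b − a·b on (0.2700, 0.7900) = 0.8467
  ¬x3 = 1 − 0.2700 = 0.7300
  x3 ∧ x1 = a·b on (0.2700, 0.7900) = 0.2133
  ¬x3 ∨ (x3 ∧ x1) = a + b − a·b on (0.7300, 0.2133) = 0.7876
  (x3 ∨ x1) ∨ (¬x3 ∨ (x3 ∧ x1)) = a + b − a·b on (0.8467, 0.7876) = 0.9674
  → value = 0.9674
|0.7900 − 0.9674| = 0.177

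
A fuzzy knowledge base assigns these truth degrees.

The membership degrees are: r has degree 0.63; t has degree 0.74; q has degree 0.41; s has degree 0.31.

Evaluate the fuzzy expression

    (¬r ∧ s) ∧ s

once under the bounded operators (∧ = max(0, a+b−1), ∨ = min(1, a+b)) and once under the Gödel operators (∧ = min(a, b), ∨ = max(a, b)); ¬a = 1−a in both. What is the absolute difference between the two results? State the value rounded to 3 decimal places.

Under bounded:
  ¬r = 1 − 0.63 = 0.37
  ¬r ∧ s = max(0, a+b−1) on (0.37, 0.31) = 0.00
  (¬r ∧ s) ∧ s = max(0, a+b−1) on (0.00, 0.31) = 0.00
  → value = 0.0000
Under Gödel:
  ¬r = 1 − 0.63 = 0.37
  ¬r ∧ s = min(a, b) on (0.37, 0.31) = 0.31
  (¬r ∧ s) ∧ s = min(a, b) on (0.31, 0.31) = 0.31
  → value = 0.3100
|0.0000 − 0.3100| = 0.310

0.310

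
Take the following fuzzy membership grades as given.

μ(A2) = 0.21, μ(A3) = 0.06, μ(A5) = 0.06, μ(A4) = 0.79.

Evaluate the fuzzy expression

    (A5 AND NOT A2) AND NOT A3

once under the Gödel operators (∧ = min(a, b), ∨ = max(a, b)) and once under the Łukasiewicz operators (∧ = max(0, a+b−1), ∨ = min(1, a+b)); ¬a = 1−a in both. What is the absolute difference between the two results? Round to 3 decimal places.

Under Gödel:
  NOT A2 = 1 − 0.21 = 0.79
  A5 AND NOT A2 = min(a, b) on (0.06, 0.79) = 0.06
  NOT A3 = 1 − 0.06 = 0.94
  (A5 AND NOT A2) AND NOT A3 = min(a, b) on (0.06, 0.94) = 0.06
  → value = 0.0600
Under Łukasiewicz:
  NOT A2 = 1 − 0.21 = 0.79
  A5 AND NOT A2 = max(0, a+b−1) on (0.06, 0.79) = 0.00
  NOT A3 = 1 − 0.06 = 0.94
  (A5 AND NOT A2) AND NOT A3 = max(0, a+b−1) on (0.00, 0.94) = 0.00
  → value = 0.0000
|0.0600 − 0.0000| = 0.060

0.060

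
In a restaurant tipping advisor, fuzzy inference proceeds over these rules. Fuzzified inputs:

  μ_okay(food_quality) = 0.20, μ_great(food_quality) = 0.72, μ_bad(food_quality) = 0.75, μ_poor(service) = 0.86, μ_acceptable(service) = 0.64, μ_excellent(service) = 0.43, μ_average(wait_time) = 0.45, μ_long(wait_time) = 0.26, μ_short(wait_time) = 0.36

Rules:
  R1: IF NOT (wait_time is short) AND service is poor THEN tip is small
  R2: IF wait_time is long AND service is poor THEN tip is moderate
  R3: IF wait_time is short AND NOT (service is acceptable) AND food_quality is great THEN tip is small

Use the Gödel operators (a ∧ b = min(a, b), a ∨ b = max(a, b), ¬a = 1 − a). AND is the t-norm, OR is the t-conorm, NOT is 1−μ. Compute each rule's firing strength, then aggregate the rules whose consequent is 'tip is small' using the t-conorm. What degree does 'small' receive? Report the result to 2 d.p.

R1: ¬short=1−0.36=0.64, poor=0.86; AND[min(a, b)] → w = 0.64
R2: long=0.26, poor=0.86; AND[min(a, b)] → w = 0.26
R3: short=0.36, ¬acceptable=1−0.64=0.36, great=0.72; AND[min(a, b)] → w = 0.36
Rules with consequent 'small': {R1, R3} → strengths 0.64, 0.36
Aggregate via t-conorm [max(a, b)]: 0.64

0.64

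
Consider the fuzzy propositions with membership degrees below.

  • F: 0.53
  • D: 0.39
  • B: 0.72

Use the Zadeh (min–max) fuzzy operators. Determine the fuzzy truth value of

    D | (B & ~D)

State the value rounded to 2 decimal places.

~D = 1 − 0.39 = 0.61
B & ~D = min(a, b) on (0.72, 0.61) = 0.61
D | (B & ~D) = max(a, b) on (0.39, 0.61) = 0.61

0.61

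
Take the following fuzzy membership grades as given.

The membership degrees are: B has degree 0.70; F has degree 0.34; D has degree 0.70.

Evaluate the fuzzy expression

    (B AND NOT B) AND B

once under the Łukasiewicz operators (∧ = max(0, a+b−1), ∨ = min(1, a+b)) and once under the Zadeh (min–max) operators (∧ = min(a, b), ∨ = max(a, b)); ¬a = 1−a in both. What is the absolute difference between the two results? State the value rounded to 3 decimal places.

0.300

Under Łukasiewicz:
  NOT B = 1 − 0.70 = 0.30
  B AND NOT B = max(0, a+b−1) on (0.70, 0.30) = 0.00
  (B AND NOT B) AND B = max(0, a+b−1) on (0.00, 0.70) = 0.00
  → value = 0.0000
Under Zadeh (min–max):
  NOT B = 1 − 0.70 = 0.30
  B AND NOT B = min(a, b) on (0.70, 0.30) = 0.30
  (B AND NOT B) AND B = min(a, b) on (0.30, 0.70) = 0.30
  → value = 0.3000
|0.0000 − 0.3000| = 0.300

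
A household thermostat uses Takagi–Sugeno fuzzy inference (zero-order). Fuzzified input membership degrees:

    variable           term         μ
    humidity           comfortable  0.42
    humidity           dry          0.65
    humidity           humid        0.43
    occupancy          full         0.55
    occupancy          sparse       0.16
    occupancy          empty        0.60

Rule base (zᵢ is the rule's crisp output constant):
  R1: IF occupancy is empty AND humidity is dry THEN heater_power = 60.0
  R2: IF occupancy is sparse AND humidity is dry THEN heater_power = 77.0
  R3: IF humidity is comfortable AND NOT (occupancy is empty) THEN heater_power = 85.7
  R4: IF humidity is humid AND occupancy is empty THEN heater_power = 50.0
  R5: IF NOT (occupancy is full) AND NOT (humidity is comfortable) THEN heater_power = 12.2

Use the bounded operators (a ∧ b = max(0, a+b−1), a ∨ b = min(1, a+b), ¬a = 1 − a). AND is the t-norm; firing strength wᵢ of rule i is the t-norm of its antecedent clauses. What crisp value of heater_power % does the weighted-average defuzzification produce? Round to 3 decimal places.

54.406

R1 (z=60.0): empty=0.60, dry=0.65; AND[max(0, a+b−1)] → w = 0.25
R2 (z=77.0): sparse=0.16, dry=0.65; AND[max(0, a+b−1)] → w = 0.00
R3 (z=85.7): comfortable=0.42, ¬empty=1−0.60=0.40; AND[max(0, a+b−1)] → w = 0.00
R4 (z=50.0): humid=0.43, empty=0.60; AND[max(0, a+b−1)] → w = 0.03
R5 (z=12.2): ¬full=1−0.55=0.45, ¬comfortable=1−0.42=0.58; AND[max(0, a+b−1)] → w = 0.03
Weighted average = (0.25·60.0 + 0.00·77.0 + 0.00·85.7 + 0.03·50.0 + 0.03·12.2) / (0.25 + 0.00 + 0.00 + 0.03 + 0.03)
  = 16.8660 / 0.3100 = 54.406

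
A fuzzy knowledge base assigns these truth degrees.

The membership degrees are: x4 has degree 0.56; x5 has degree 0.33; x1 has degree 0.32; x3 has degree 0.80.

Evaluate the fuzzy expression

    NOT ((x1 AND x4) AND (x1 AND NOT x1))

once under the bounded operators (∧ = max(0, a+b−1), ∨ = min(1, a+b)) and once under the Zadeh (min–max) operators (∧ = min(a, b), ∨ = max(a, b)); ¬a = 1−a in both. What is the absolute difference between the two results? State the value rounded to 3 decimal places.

0.320

Under bounded:
  x1 AND x4 = max(0, a+b−1) on (0.32, 0.56) = 0.00
  NOT x1 = 1 − 0.32 = 0.68
  x1 AND NOT x1 = max(0, a+b−1) on (0.32, 0.68) = 0.00
  (x1 AND x4) AND (x1 AND NOT x1) = max(0, a+b−1) on (0.00, 0.00) = 0.00
  NOT ((x1 AND x4) AND (x1 AND NOT x1)) = 1 − 0.00 = 1.00
  → value = 1.0000
Under Zadeh (min–max):
  x1 AND x4 = min(a, b) on (0.32, 0.56) = 0.32
  NOT x1 = 1 − 0.32 = 0.68
  x1 AND NOT x1 = min(a, b) on (0.32, 0.68) = 0.32
  (x1 AND x4) AND (x1 AND NOT x1) = min(a, b) on (0.32, 0.32) = 0.32
  NOT ((x1 AND x4) AND (x1 AND NOT x1)) = 1 − 0.32 = 0.68
  → value = 0.6800
|1.0000 − 0.6800| = 0.320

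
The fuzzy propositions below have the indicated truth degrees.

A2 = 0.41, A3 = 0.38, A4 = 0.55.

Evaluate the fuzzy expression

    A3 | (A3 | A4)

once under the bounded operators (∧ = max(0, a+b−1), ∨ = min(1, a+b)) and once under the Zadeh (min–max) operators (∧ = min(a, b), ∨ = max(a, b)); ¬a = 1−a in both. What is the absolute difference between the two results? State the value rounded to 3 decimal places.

0.450

Under bounded:
  A3 | A4 = min(1, a+b) on (0.38, 0.55) = 0.93
  A3 | (A3 | A4) = min(1, a+b) on (0.38, 0.93) = 1.00
  → value = 1.0000
Under Zadeh (min–max):
  A3 | A4 = max(a, b) on (0.38, 0.55) = 0.55
  A3 | (A3 | A4) = max(a, b) on (0.38, 0.55) = 0.55
  → value = 0.5500
|1.0000 − 0.5500| = 0.450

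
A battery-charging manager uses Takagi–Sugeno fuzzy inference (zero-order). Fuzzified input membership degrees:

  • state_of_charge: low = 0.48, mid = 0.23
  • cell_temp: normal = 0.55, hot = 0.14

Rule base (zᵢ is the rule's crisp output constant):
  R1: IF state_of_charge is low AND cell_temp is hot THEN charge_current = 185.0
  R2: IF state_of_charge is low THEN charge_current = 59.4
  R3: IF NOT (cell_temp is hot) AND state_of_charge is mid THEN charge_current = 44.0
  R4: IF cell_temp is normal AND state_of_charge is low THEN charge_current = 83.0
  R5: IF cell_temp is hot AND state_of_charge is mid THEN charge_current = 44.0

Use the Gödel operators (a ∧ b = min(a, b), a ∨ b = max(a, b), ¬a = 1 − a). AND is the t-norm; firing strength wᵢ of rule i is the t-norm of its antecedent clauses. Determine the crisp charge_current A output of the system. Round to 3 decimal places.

75.192

R1 (z=185.0): low=0.48, hot=0.14; AND[min(a, b)] → w = 0.14
R2 (z=59.4): low=0.48 → w = 0.48
R3 (z=44.0): ¬hot=1−0.14=0.86, mid=0.23; AND[min(a, b)] → w = 0.23
R4 (z=83.0): normal=0.55, low=0.48; AND[min(a, b)] → w = 0.48
R5 (z=44.0): hot=0.14, mid=0.23; AND[min(a, b)] → w = 0.14
Weighted average = (0.14·185.0 + 0.48·59.4 + 0.23·44.0 + 0.48·83.0 + 0.14·44.0) / (0.14 + 0.48 + 0.23 + 0.48 + 0.14)
  = 110.5320 / 1.4700 = 75.192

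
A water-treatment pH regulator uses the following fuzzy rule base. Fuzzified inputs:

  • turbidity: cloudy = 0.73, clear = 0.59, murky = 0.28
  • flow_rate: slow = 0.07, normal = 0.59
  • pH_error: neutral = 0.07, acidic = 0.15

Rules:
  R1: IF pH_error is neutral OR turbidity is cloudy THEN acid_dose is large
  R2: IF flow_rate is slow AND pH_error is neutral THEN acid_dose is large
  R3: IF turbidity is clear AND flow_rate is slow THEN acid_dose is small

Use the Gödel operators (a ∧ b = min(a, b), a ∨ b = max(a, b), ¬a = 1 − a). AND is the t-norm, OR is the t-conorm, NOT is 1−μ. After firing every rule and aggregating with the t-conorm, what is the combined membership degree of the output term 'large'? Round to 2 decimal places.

R1: neutral=0.07, cloudy=0.73; OR[max(a, b)] → w = 0.73
R2: slow=0.07, neutral=0.07; AND[min(a, b)] → w = 0.07
R3: clear=0.59, slow=0.07; AND[min(a, b)] → w = 0.07
Rules with consequent 'large': {R1, R2} → strengths 0.73, 0.07
Aggregate via t-conorm [max(a, b)]: 0.73

0.73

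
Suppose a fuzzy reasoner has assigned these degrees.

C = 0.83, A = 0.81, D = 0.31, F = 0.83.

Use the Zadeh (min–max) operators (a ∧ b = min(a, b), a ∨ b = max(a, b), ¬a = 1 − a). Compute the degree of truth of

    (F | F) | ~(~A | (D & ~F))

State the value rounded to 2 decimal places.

F | F = max(a, b) on (0.83, 0.83) = 0.83
~A = 1 − 0.81 = 0.19
~F = 1 − 0.83 = 0.17
D & ~F = min(a, b) on (0.31, 0.17) = 0.17
~A | (D & ~F) = max(a, b) on (0.19, 0.17) = 0.19
~(~A | (D & ~F)) = 1 − 0.19 = 0.81
(F | F) | ~(~A | (D & ~F)) = max(a, b) on (0.83, 0.81) = 0.83

0.83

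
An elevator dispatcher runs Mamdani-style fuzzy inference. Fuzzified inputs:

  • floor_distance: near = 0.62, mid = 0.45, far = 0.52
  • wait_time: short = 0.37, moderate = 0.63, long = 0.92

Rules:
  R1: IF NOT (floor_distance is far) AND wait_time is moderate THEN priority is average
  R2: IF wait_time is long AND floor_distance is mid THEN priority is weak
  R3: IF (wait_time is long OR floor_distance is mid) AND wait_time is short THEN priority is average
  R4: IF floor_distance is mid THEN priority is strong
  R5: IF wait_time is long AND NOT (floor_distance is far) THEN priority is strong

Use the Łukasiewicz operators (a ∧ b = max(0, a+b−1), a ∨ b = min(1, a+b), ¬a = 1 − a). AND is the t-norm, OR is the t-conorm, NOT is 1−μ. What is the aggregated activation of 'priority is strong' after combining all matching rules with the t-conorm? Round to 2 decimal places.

0.85

R1: ¬far=1−0.52=0.48, moderate=0.63; AND[max(0, a+b−1)] → w = 0.11
R2: long=0.92, mid=0.45; AND[max(0, a+b−1)] → w = 0.37
R3: (long=0.92 OR mid=0.45) = 1.00; AND[max(0, a+b−1)] with short=0.37 → w = 0.37
R4: mid=0.45 → w = 0.45
R5: long=0.92, ¬far=1−0.52=0.48; AND[max(0, a+b−1)] → w = 0.40
Rules with consequent 'strong': {R4, R5} → strengths 0.45, 0.40
Aggregate via t-conorm [min(1, a+b)]: 0.85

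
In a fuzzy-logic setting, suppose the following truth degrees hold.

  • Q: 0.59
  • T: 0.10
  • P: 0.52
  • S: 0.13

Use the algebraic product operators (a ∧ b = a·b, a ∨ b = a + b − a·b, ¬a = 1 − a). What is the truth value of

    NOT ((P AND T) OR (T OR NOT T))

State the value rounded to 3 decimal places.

P AND T = a·b on (0.5200, 0.1000) = 0.0520
NOT T = 1 − 0.1000 = 0.9000
T OR NOT T = a + b − a·b on (0.1000, 0.9000) = 0.9100
(P AND T) OR (T OR NOT T) = a + b − a·b on (0.0520, 0.9100) = 0.9147
NOT ((P AND T) OR (T OR NOT T)) = 1 − 0.9147 = 0.0853

0.085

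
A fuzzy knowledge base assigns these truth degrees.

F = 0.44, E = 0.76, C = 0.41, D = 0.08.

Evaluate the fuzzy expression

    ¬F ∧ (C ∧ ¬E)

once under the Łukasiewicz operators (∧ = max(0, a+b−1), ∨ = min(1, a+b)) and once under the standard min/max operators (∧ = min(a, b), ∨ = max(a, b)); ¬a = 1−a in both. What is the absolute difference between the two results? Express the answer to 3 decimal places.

0.240

Under Łukasiewicz:
  ¬F = 1 − 0.44 = 0.56
  ¬E = 1 − 0.76 = 0.24
  C ∧ ¬E = max(0, a+b−1) on (0.41, 0.24) = 0.00
  ¬F ∧ (C ∧ ¬E) = max(0, a+b−1) on (0.56, 0.00) = 0.00
  → value = 0.0000
Under standard min/max:
  ¬F = 1 − 0.44 = 0.56
  ¬E = 1 − 0.76 = 0.24
  C ∧ ¬E = min(a, b) on (0.41, 0.24) = 0.24
  ¬F ∧ (C ∧ ¬E) = min(a, b) on (0.56, 0.24) = 0.24
  → value = 0.2400
|0.0000 − 0.2400| = 0.240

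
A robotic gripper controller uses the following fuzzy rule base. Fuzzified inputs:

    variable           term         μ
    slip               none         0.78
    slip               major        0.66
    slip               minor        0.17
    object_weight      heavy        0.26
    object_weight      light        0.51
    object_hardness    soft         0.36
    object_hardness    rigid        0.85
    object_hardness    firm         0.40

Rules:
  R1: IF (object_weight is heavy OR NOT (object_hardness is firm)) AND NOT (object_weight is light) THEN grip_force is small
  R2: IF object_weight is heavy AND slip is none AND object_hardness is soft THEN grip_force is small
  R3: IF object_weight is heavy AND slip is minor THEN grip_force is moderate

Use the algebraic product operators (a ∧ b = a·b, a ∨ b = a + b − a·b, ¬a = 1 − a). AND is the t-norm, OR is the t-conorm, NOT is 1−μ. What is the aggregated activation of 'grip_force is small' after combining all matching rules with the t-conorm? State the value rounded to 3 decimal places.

R1: (heavy=0.26 OR ¬firm=1−0.40=0.60) = 0.7040; AND[a·b] with ¬light=1−0.51=0.49 → w = 0.3450
R2: heavy=0.26, none=0.78, soft=0.36; AND[a·b] → w = 0.0730
R3: heavy=0.26, minor=0.17; AND[a·b] → w = 0.0442
Rules with consequent 'small': {R1, R2} → strengths 0.3450, 0.0730
Aggregate via t-conorm [a + b − a·b]: 0.3928

0.393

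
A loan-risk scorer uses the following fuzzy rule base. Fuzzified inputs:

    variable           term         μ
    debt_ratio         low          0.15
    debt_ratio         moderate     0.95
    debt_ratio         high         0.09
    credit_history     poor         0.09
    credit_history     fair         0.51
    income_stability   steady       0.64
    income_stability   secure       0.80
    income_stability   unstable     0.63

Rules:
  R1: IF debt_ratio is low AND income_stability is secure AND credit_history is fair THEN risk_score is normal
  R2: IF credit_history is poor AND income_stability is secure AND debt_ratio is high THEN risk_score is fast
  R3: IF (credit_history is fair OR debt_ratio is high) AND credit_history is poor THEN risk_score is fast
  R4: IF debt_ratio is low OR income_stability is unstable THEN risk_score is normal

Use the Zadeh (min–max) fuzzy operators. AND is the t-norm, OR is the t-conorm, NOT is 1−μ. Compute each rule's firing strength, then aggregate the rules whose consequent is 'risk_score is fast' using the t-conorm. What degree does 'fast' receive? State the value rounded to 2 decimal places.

R1: low=0.15, secure=0.80, fair=0.51; AND[min(a, b)] → w = 0.15
R2: poor=0.09, secure=0.80, high=0.09; AND[min(a, b)] → w = 0.09
R3: (fair=0.51 OR high=0.09) = 0.51; AND[min(a, b)] with poor=0.09 → w = 0.09
R4: low=0.15, unstable=0.63; OR[max(a, b)] → w = 0.63
Rules with consequent 'fast': {R2, R3} → strengths 0.09, 0.09
Aggregate via t-conorm [max(a, b)]: 0.09

0.09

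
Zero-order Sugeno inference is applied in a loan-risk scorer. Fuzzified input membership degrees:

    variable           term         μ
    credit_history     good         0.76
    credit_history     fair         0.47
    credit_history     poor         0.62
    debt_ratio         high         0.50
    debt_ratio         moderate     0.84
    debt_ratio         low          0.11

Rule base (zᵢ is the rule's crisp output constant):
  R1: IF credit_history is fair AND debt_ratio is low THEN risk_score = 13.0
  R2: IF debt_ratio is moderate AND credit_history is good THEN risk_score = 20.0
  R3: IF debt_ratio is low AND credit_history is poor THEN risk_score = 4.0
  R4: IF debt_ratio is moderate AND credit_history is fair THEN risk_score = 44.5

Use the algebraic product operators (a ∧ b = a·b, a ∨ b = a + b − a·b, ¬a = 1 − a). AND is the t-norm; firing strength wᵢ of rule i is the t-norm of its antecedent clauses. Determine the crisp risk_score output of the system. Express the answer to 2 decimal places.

R1 (z=13.0): fair=0.47, low=0.11; AND[a·b] → w = 0.0517
R2 (z=20.0): moderate=0.84, good=0.76; AND[a·b] → w = 0.6384
R3 (z=4.0): low=0.11, poor=0.62; AND[a·b] → w = 0.0682
R4 (z=44.5): moderate=0.84, fair=0.47; AND[a·b] → w = 0.3948
Weighted average = (0.0517·13.0 + 0.6384·20.0 + 0.0682·4.0 + 0.3948·44.5) / (0.0517 + 0.6384 + 0.0682 + 0.3948)
  = 31.2815 / 1.1531 = 27.13

27.13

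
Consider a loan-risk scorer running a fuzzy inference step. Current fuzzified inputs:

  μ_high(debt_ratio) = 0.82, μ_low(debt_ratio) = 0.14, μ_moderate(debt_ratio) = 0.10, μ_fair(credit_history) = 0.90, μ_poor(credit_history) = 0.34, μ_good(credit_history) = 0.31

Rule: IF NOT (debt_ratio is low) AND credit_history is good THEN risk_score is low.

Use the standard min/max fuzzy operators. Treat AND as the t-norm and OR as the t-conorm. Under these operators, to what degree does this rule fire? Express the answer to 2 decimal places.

0.31

firing strength: ¬low=1−0.14=0.86, good=0.31; AND[min(a, b)] → w = 0.31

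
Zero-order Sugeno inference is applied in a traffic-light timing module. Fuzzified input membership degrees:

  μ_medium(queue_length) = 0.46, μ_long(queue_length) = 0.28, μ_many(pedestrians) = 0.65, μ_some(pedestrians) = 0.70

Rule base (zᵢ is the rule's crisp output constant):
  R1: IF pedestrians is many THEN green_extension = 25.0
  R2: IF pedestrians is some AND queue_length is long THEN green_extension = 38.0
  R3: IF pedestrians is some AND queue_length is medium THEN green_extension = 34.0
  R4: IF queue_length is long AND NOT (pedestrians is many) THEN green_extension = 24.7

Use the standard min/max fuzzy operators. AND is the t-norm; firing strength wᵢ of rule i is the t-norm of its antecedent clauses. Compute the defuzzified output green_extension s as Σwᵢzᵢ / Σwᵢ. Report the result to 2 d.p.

29.61

R1 (z=25.0): many=0.65 → w = 0.65
R2 (z=38.0): some=0.70, long=0.28; AND[min(a, b)] → w = 0.28
R3 (z=34.0): some=0.70, medium=0.46; AND[min(a, b)] → w = 0.46
R4 (z=24.7): long=0.28, ¬many=1−0.65=0.35; AND[min(a, b)] → w = 0.28
Weighted average = (0.65·25.0 + 0.28·38.0 + 0.46·34.0 + 0.28·24.7) / (0.65 + 0.28 + 0.46 + 0.28)
  = 49.4460 / 1.6700 = 29.61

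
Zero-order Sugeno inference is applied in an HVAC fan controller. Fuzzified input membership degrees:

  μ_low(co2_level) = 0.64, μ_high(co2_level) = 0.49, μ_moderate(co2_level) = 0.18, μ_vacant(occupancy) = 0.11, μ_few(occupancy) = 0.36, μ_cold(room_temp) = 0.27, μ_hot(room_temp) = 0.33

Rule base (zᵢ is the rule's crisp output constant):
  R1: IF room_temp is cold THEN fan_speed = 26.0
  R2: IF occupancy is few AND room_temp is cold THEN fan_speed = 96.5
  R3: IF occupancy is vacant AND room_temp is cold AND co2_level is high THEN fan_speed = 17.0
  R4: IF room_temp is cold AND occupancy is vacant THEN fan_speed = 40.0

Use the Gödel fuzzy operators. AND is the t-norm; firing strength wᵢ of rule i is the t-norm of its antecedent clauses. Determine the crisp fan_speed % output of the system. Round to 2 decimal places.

51.77

R1 (z=26.0): cold=0.27 → w = 0.27
R2 (z=96.5): few=0.36, cold=0.27; AND[min(a, b)] → w = 0.27
R3 (z=17.0): vacant=0.11, cold=0.27, high=0.49; AND[min(a, b)] → w = 0.11
R4 (z=40.0): cold=0.27, vacant=0.11; AND[min(a, b)] → w = 0.11
Weighted average = (0.27·26.0 + 0.27·96.5 + 0.11·17.0 + 0.11·40.0) / (0.27 + 0.27 + 0.11 + 0.11)
  = 39.3450 / 0.7600 = 51.77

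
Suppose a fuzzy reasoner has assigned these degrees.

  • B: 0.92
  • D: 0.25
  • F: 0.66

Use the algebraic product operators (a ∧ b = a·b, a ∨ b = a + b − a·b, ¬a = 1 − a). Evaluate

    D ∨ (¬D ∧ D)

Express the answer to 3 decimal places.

¬D = 1 − 0.2500 = 0.7500
¬D ∧ D = a·b on (0.7500, 0.2500) = 0.1875
D ∨ (¬D ∧ D) = a + b − a·b on (0.2500, 0.1875) = 0.3906

0.391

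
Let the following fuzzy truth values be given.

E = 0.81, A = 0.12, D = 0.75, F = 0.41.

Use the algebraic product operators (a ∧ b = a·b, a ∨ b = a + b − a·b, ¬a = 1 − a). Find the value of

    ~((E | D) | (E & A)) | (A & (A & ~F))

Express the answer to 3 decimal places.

E | D = a + b − a·b on (0.8100, 0.7500) = 0.9525
E & A = a·b on (0.8100, 0.1200) = 0.0972
(E | D) | (E & A) = a + b − a·b on (0.9525, 0.0972) = 0.9571
~((E | D) | (E & A)) = 1 − 0.9571 = 0.0429
~F = 1 − 0.4100 = 0.5900
A & ~F = a·b on (0.1200, 0.5900) = 0.0708
A & (A & ~F) = a·b on (0.1200, 0.0708) = 0.0085
~((E | D) | (E & A)) | (A & (A & ~F)) = a + b − a·b on (0.0429, 0.0085) = 0.0510

0.051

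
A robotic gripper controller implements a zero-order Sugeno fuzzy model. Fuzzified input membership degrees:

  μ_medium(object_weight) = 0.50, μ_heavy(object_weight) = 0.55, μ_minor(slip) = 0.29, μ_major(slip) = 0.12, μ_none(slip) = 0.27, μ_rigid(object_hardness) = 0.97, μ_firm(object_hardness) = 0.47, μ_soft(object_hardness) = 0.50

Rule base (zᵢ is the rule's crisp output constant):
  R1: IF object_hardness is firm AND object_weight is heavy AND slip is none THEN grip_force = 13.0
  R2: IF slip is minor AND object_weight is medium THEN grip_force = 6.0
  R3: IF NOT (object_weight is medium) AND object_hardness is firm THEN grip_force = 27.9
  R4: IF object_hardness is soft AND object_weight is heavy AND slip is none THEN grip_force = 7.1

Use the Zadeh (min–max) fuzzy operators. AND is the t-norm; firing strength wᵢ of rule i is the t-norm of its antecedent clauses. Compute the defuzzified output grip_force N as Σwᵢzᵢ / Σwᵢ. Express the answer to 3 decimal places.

R1 (z=13.0): firm=0.47, heavy=0.55, none=0.27; AND[min(a, b)] → w = 0.27
R2 (z=6.0): minor=0.29, medium=0.50; AND[min(a, b)] → w = 0.29
R3 (z=27.9): ¬medium=1−0.50=0.50, firm=0.47; AND[min(a, b)] → w = 0.47
R4 (z=7.1): soft=0.50, heavy=0.55, none=0.27; AND[min(a, b)] → w = 0.27
Weighted average = (0.27·13.0 + 0.29·6.0 + 0.47·27.9 + 0.27·7.1) / (0.27 + 0.29 + 0.47 + 0.27)
  = 20.2800 / 1.3000 = 15.600

15.600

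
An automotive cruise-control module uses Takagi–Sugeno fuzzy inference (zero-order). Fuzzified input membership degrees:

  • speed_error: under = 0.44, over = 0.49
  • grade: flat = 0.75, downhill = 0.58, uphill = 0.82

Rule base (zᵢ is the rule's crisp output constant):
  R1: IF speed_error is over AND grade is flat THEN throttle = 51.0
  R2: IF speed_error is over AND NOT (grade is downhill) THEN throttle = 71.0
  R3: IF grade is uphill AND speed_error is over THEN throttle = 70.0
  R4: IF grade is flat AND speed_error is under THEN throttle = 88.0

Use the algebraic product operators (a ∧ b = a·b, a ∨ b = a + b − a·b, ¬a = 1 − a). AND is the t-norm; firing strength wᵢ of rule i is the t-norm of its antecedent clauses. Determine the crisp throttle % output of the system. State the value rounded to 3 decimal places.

69.359

R1 (z=51.0): over=0.49, flat=0.75; AND[a·b] → w = 0.3675
R2 (z=71.0): over=0.49, ¬downhill=1−0.58=0.42; AND[a·b] → w = 0.2058
R3 (z=70.0): uphill=0.82, over=0.49; AND[a·b] → w = 0.4018
R4 (z=88.0): flat=0.75, under=0.44; AND[a·b] → w = 0.3300
Weighted average = (0.3675·51.0 + 0.2058·71.0 + 0.4018·70.0 + 0.3300·88.0) / (0.3675 + 0.2058 + 0.4018 + 0.3300)
  = 90.5203 / 1.3051 = 69.359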